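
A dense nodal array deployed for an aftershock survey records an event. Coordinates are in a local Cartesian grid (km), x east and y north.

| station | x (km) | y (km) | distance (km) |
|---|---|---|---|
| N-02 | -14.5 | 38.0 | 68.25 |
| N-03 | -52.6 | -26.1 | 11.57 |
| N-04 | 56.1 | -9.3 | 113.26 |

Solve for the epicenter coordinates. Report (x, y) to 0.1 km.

x ≈ -57.0 km, y ≈ -15.4 km

Circle about each station: (x + 14.5)² + (y − 38.0)² = 68.25²; (x + 52.6)² + (y + 26.1)² = 11.57²; (x − 56.1)² + (y + 9.3)² = 113.26².
Subtracting pairs of circle equations eliminates x²+y² and gives linear equations (the radical axes):
-76.2 x − 128.2 y = 6317.92
141.2 x − 94.6 y = -6590.32
Solving the 2×2 system: x ≈ -57.0, y ≈ -15.4 km.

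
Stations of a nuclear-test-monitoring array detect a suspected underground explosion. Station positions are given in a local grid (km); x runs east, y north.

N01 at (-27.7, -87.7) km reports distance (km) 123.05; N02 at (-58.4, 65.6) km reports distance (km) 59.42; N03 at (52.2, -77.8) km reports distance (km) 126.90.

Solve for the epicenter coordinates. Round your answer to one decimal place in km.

x ≈ -8.2 km, y ≈ 33.8 km

Circle about each station: (x + 27.7)² + (y + 87.7)² = 123.05²; (x + 58.4)² + (y − 65.6)² = 59.42²; (x − 52.2)² + (y + 77.8)² = 126.90².
Subtracting pairs of circle equations eliminates x²+y² and gives linear equations (the radical axes):
-61.4 x + 306.6 y = 10865.91
159.8 x + 19.8 y = -643.21
Solving the 2×2 system: x ≈ -8.2, y ≈ 33.8 km.
Check against N01 (with the unrounded x, y): √((x + 27.7)²+(y + 87.7)²) = 123.05 ≈ 123.05 km. ✓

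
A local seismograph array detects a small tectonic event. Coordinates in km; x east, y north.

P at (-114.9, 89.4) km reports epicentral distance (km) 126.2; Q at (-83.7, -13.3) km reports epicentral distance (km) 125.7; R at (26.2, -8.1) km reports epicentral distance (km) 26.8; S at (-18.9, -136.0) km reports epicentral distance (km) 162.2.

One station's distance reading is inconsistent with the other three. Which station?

P

Solve using three stations at a time. Using Q, R, S (subtract circle equations pairwise → linear system) gives (x, y) ≈ (38.6, 15.7).
Distances from that point to each station vs reported:
  P: calculated 170.3 vs reported 126.2 → residual 44.1 km
  Q: calculated 125.7 vs reported 125.7 → residual 0.0 km
  R: calculated 26.8 vs reported 26.8 → residual 0.0 km
  S: calculated 162.2 vs reported 162.2 → residual 0.0 km
Q, R, S are mutually consistent (residuals ≈ 0); P is off by 44.1 km.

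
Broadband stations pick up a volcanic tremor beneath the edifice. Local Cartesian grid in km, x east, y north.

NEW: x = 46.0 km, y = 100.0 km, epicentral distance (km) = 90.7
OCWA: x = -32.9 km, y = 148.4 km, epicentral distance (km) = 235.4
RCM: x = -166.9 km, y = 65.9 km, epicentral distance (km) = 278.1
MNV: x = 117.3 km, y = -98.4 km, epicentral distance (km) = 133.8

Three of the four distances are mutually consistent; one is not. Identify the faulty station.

OCWA

Solve using three stations at a time. Using NEW, RCM, MNV (subtract circle equations pairwise → linear system) gives (x, y) ≈ (109.5, 35.2).
Distances from that point to each station vs reported:
  NEW: calculated 90.7 vs reported 90.7 → residual 0.0 km
  OCWA: calculated 181.9 vs reported 235.4 → residual 53.5 km
  RCM: calculated 278.1 vs reported 278.1 → residual 0.0 km
  MNV: calculated 133.8 vs reported 133.8 → residual 0.0 km
NEW, RCM, MNV are mutually consistent (residuals ≈ 0); OCWA is off by 53.5 km.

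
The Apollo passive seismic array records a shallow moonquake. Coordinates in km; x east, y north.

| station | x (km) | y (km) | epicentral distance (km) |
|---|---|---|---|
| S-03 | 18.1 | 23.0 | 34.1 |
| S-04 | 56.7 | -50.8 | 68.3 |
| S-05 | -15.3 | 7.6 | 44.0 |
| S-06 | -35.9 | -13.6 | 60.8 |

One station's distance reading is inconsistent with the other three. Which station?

Solve using three stations at a time. Using S-03, S-05, S-06 (subtract circle equations pairwise → linear system) gives (x, y) ≈ (24.9, -10.5).
Distances from that point to each station vs reported:
  S-03: calculated 34.2 vs reported 34.1 → residual 0.1 km
  S-04: calculated 51.3 vs reported 68.3 → residual 17.0 km
  S-05: calculated 44.1 vs reported 44.0 → residual 0.1 km
  S-06: calculated 60.9 vs reported 60.8 → residual 0.1 km
S-03, S-05, S-06 are mutually consistent (residuals ≈ 0); S-04 is off by 17.0 km.

S-04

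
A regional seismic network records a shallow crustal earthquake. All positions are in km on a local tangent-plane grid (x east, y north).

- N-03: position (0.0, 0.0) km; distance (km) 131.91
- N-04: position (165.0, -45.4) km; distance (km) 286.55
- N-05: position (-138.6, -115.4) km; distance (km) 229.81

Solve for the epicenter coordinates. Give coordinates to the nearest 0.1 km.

Circle about each station: x² + y² = 131.91²; (x − 165.0)² + (y + 45.4)² = 286.55²; (x + 138.6)² + (y + 115.4)² = 229.81².
Subtracting the N-03 equation from the N-04 and N-05 equations removes the quadratic terms:
330.0 x − 90.8 y = -35424.49
-277.2 x − 230.8 y = -2885.27
Solving the 2×2 system: x ≈ -78.1, y ≈ 106.3 km.

(-78.1, 106.3)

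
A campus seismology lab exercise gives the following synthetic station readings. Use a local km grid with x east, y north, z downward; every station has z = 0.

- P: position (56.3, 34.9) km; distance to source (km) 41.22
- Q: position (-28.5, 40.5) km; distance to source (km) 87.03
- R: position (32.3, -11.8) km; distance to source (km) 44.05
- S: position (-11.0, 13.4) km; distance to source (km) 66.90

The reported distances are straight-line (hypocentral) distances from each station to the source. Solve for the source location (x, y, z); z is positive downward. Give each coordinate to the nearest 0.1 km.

Each station gives a sphere (x−x_i)² + (y−y_i)² + z² = d_i² (stations at z=0).
Subtracting the P sphere from Q and R: z² cancels, leaving linear equations in x and y:
-169.6 x + 11.2 y = -7810.33
-48.0 x − 93.4 y = -3446.48
Solving: x ≈ 46.897, y ≈ 12.799 km (keep extra digits for the depth step; rounded: 46.9, 12.8).
Then from the P sphere: z² = 41.22² − (x − 56.3)² − (y − 34.9)² with x = 46.897, y = 12.799, so z ≈ 33.500 ≈ 33.5 km.

x ≈ 46.9 km, y ≈ 12.8 km, depth ≈ 33.5 km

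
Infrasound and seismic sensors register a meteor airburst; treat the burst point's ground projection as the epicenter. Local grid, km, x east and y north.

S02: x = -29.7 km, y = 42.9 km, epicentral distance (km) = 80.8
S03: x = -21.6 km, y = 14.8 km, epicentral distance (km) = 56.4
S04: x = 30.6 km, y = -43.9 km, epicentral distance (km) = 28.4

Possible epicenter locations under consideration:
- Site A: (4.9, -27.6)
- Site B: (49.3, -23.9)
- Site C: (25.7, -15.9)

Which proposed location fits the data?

Site C

For each candidate, compare |candidate − station| to the reported distance:
Site A: residuals S02 2.3, S03 6.4, S04 2.0 → max 6.4 km
Site B: residuals S02 22.7, S03 24.4, S04 1.0 → max 24.4 km
Site C: residuals S02 0.0, S03 0.0, S04 0.0 → max 0.0 km
Only Site C has all residuals ≈ 0.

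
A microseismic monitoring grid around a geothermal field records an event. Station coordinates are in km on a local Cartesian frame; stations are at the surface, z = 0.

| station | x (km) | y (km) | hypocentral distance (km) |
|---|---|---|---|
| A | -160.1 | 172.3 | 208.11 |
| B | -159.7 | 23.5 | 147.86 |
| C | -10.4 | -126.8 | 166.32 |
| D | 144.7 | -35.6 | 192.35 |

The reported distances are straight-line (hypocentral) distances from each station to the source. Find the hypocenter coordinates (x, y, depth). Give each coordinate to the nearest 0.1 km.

x ≈ -26.1 km, y ≈ 26.2 km, depth ≈ 63.3 km

Each station gives a sphere (x−x_i)² + (y−y_i)² + z² = d_i² (stations at z=0).
Subtracting the A sphere from B and C: z² cancels, leaving linear equations in x and y:
0.8 x − 297.6 y = -7815.77
299.4 x − 598.2 y = -23485.47
Solving: x ≈ -26.109, y ≈ 26.192 km (keep extra digits for the depth step; rounded: -26.1, 26.2).
Then from the A sphere: z² = 208.11² − (x + 160.1)² − (y − 172.3)² with x = -26.109, y = 26.192, so z ≈ 63.314 ≈ 63.3 km.
Check against D (with the unrounded solution): distance 192.36 ≈ 192.35 km. ✓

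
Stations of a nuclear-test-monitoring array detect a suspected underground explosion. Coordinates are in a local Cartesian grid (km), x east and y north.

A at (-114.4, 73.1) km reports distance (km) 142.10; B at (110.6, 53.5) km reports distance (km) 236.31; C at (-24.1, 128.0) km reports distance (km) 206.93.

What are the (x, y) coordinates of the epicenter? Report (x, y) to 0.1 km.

Circle about each station: (x + 114.4)² + (y − 73.1)² = 142.10²; (x − 110.6)² + (y − 53.5)² = 236.31²; (x + 24.1)² + (y − 128.0)² = 206.93².
Subtracting pairs of circle equations eliminates x²+y² and gives linear equations (the radical axes):
450.0 x − 39.2 y = -38986.37
180.6 x + 109.8 y = -24093.77
Solving the 2×2 system: x ≈ -92.5, y ≈ -67.3 km.
Check against A (with the unrounded x, y): √((x + 114.4)²+(y − 73.1)²) = 142.09 ≈ 142.10 km. ✓

x ≈ -92.5 km, y ≈ -67.3 km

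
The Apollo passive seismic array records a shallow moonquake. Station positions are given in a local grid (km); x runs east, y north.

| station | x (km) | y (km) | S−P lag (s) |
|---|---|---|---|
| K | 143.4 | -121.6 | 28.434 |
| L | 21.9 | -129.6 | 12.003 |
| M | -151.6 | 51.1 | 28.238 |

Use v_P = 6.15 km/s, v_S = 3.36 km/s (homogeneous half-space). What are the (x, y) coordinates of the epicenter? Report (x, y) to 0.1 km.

x ≈ -66.4 km, y ≈ -139.9 km

Distance from S−P lag: d = Δt · v_P v_S / (v_P − v_S) = Δt · (6.15·3.36)/(6.15−3.36) ≈ 7.4065·Δt.
So d_K = 210.60, d_L = 88.90, d_M = 209.14 km.
Circle about each station: (x − 143.4)² + (y + 121.6)² = 210.60²; (x − 21.9)² + (y + 129.6)² = 88.90²; (x + 151.6)² + (y − 51.1)² = 209.14².
Subtracting the K equation from the L and M equations removes the quadratic terms:
-243.0 x − 16.0 y = 18374.80
-590.0 x + 345.4 y = -9143.53
Solving the 2×2 system: x ≈ -66.4, y ≈ -139.9 km.
Check against K (with the unrounded x, y): √((x − 143.4)²+(y + 121.6)²) = 210.60 ≈ 210.60 km. ✓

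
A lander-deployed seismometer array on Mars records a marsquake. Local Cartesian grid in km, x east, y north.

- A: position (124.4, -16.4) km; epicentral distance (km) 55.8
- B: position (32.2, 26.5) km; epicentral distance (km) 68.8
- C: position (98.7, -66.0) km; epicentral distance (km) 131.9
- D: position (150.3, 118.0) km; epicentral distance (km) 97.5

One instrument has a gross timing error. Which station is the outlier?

Solve using three stations at a time. Using A, B, D (subtract circle equations pairwise → linear system) gives (x, y) ≈ (100.6, 34.1).
Distances from that point to each station vs reported:
  A: calculated 55.8 vs reported 55.8 → residual 0.0 km
  B: calculated 68.8 vs reported 68.8 → residual 0.0 km
  C: calculated 100.1 vs reported 131.9 → residual 31.8 km
  D: calculated 97.5 vs reported 97.5 → residual 0.0 km
A, B, D are mutually consistent (residuals ≈ 0); C is off by 31.8 km.

C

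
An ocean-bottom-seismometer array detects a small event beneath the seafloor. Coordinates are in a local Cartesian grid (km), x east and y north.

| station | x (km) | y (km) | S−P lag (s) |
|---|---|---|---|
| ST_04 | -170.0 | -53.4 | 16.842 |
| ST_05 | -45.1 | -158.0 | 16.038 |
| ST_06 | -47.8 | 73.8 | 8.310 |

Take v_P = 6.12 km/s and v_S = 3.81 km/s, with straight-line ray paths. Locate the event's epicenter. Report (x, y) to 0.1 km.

Distance from S−P lag: d = Δt · v_P v_S / (v_P − v_S) = Δt · (6.12·3.81)/(6.12−3.81) ≈ 10.0940·Δt.
So d_ST_04 = 170.00, d_ST_05 = 161.89, d_ST_06 = 83.88 km.
Circle about each station: (x + 170.0)² + (y + 53.4)² = 170.00²; (x + 45.1)² + (y + 158.0)² = 161.89²; (x + 47.8)² + (y − 73.8)² = 83.88².
Subtracting pairs of circle equations eliminates x²+y² and gives linear equations (the radical axes):
249.8 x − 209.2 y = -2061.92
244.4 x + 254.4 y = -2156.13
Solving the 2×2 system: x ≈ -8.5, y ≈ -0.3 km.

-8.5 km east, -0.3 km north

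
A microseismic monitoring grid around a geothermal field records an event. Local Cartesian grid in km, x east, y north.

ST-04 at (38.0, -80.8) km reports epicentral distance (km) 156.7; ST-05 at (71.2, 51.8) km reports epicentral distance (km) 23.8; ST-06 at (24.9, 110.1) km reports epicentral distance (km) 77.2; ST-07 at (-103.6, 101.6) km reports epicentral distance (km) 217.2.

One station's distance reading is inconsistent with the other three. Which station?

ST-07

Solve using three stations at a time. Using ST-04, ST-05, ST-06 (subtract circle equations pairwise → linear system) gives (x, y) ≈ (89.1, 67.3).
Distances from that point to each station vs reported:
  ST-04: calculated 156.7 vs reported 156.7 → residual 0.0 km
  ST-05: calculated 23.7 vs reported 23.8 → residual 0.1 km
  ST-06: calculated 77.2 vs reported 77.2 → residual 0.0 km
  ST-07: calculated 195.7 vs reported 217.2 → residual 21.5 km
ST-04, ST-05, ST-06 are mutually consistent (residuals ≈ 0); ST-07 is off by 21.5 km.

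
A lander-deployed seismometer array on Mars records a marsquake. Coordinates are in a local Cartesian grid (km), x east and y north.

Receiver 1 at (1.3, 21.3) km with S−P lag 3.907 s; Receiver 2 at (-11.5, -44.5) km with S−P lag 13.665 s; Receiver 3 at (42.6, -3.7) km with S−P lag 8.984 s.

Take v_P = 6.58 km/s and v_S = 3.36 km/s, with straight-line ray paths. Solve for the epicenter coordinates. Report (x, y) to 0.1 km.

Distance from S−P lag: d = Δt · v_P v_S / (v_P − v_S) = Δt · (6.58·3.36)/(6.58−3.36) ≈ 6.8661·Δt.
So d_Receiver 1 = 26.83, d_Receiver 2 = 93.83, d_Receiver 3 = 61.68 km.
Circle about each station: (x − 1.3)² + (y − 21.3)² = 26.83²; (x + 11.5)² + (y + 44.5)² = 93.83²; (x − 42.6)² + (y + 3.7)² = 61.68².
Subtracting pairs of circle equations eliminates x²+y² and gives linear equations (the radical axes):
-25.6 x − 131.6 y = -6427.10
82.6 x − 50.0 y = -1711.50
Solving the 2×2 system: x ≈ 7.9, y ≈ 47.3 km.

7.9 km east, 47.3 km north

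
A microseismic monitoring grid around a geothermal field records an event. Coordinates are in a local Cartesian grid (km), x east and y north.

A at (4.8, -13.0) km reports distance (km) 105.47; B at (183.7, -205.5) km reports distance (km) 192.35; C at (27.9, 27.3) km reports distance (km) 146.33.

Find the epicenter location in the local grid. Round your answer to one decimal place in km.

Circle about each station: (x − 4.8)² + (y + 13.0)² = 105.47²; (x − 183.7)² + (y + 205.5)² = 192.35²; (x − 27.9)² + (y − 27.3)² = 146.33².
Subtracting pairs of circle equations eliminates x²+y² and gives linear equations (the radical axes):
357.8 x − 385.0 y = 49909.30
46.2 x + 80.6 y = -8956.89
Solving the 2×2 system: x ≈ 12.3, y ≈ -118.2 km.
Check against A (with the unrounded x, y): √((x − 4.8)²+(y + 13.0)²) = 105.46 ≈ 105.47 km. ✓

x ≈ 12.3 km, y ≈ -118.2 km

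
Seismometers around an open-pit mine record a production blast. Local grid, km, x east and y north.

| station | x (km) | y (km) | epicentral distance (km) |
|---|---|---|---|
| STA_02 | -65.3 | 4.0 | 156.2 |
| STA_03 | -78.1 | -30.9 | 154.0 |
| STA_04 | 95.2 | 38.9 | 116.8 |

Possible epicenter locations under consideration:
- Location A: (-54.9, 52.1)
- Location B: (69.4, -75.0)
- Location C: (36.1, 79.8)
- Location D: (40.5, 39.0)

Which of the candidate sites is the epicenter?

For each candidate, compare |candidate − station| to the reported distance:
Location A: residuals STA_02 107.0, STA_03 67.8, STA_04 33.9 → max 107.0 km
Location B: residuals STA_02 0.0, STA_03 0.0, STA_04 0.0 → max 0.0 km
Location C: residuals STA_02 29.6, STA_03 5.0, STA_04 44.9 → max 44.9 km
Location D: residuals STA_02 44.8, STA_03 16.3, STA_04 62.1 → max 62.1 km
Only Location B has all residuals ≈ 0.

Location B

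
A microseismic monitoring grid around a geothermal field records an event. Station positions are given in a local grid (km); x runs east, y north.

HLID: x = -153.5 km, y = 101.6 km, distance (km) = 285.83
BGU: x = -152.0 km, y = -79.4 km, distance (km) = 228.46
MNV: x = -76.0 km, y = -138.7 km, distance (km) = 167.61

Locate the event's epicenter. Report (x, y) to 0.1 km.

76.2 km east, -68.5 km north

Circle about each station: (x + 153.5)² + (y − 101.6)² = 285.83²; (x + 152.0)² + (y + 79.4)² = 228.46²; (x + 76.0)² + (y + 138.7)² = 167.61².
Subtracting pairs of circle equations eliminates x²+y² and gives linear equations (the radical axes):
3.0 x − 362.0 y = 25028.37
155.0 x − 480.6 y = 44734.56
Solving the 2×2 system: x ≈ 76.2, y ≈ -68.5 km.
Check against HLID (with the unrounded x, y): √((x + 153.5)²+(y − 101.6)²) = 285.82 ≈ 285.83 km. ✓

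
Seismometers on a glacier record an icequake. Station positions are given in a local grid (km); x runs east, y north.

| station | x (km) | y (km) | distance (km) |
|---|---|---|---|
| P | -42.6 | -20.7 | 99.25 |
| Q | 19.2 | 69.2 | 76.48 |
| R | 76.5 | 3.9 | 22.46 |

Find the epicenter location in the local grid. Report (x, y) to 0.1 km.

Circle about each station: (x + 42.6)² + (y + 20.7)² = 99.25²; (x − 19.2)² + (y − 69.2)² = 76.48²; (x − 76.5)² + (y − 3.9)² = 22.46².
Subtracting the P equation from the Q and R equations removes the quadratic terms:
123.6 x + 179.8 y = 6915.40
238.2 x + 49.2 y = 12970.32
Solving the 2×2 system: x ≈ 54.2, y ≈ 1.2 km.

(54.2, 1.2)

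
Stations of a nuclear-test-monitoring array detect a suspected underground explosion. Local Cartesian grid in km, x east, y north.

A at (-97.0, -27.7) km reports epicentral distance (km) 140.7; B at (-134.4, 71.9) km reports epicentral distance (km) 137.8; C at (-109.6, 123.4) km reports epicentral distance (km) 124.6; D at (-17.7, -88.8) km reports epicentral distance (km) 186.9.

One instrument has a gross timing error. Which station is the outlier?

Solve using three stations at a time. Using A, B, C (subtract circle equations pairwise → linear system) gives (x, y) ≈ (3.4, 70.9).
Distances from that point to each station vs reported:
  A: calculated 140.7 vs reported 140.7 → residual 0.0 km
  B: calculated 137.8 vs reported 137.8 → residual 0.0 km
  C: calculated 124.6 vs reported 124.6 → residual 0.0 km
  D: calculated 161.1 vs reported 186.9 → residual 25.8 km
A, B, C are mutually consistent (residuals ≈ 0); D is off by 25.8 km.

D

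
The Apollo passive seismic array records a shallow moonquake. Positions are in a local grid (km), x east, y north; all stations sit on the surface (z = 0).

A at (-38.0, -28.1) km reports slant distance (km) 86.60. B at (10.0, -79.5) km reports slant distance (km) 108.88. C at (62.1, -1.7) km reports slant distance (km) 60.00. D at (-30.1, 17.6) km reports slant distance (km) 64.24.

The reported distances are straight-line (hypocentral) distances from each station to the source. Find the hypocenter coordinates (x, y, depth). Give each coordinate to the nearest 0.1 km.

Each station gives a sphere (x−x_i)² + (y−y_i)² + z² = d_i² (stations at z=0).
Subtracting the A sphere from B and C: z² cancels, leaving linear equations in x and y:
96.0 x − 102.8 y = -168.65
200.2 x + 52.8 y = 5525.25
Solving: x ≈ 21.797, y ≈ 21.996 km (keep extra digits for the depth step; rounded: 21.8, 22.0).
Then from the A sphere: z² = 86.60² − (x + 38.0)² − (y + 28.1)² with x = 21.797, y = 21.996, so z ≈ 37.607 ≈ 37.6 km.

x ≈ 21.8 km, y ≈ 22.0 km, depth ≈ 37.6 km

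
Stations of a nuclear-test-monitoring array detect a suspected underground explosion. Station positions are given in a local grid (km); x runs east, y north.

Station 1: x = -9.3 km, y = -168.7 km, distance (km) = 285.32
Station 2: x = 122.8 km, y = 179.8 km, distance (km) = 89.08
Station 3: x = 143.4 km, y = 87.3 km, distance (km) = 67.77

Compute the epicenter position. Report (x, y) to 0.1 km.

Circle about each station: (x + 9.3)² + (y + 168.7)² = 285.32²; (x − 122.8)² + (y − 179.8)² = 89.08²; (x − 143.4)² + (y − 87.3)² = 67.77².
Subtracting pairs of circle equations eliminates x²+y² and gives linear equations (the radical axes):
264.2 x + 697.0 y = 92333.96
305.4 x + 512.0 y = 76453.40
Solving the 2×2 system: x ≈ 77.5, y ≈ 103.1 km.
Check against Station 1 (with the unrounded x, y): √((x + 9.3)²+(y + 168.7)²) = 285.32 ≈ 285.32 km. ✓

x ≈ 77.5 km, y ≈ 103.1 km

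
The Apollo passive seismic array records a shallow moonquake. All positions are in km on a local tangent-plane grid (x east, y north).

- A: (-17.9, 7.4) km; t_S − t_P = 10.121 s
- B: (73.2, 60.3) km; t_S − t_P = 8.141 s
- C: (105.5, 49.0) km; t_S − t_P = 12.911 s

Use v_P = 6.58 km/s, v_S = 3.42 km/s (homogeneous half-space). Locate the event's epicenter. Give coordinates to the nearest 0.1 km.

Distance from S−P lag: d = Δt · v_P v_S / (v_P − v_S) = Δt · (6.58·3.42)/(6.58−3.42) ≈ 7.1214·Δt.
So d_A = 72.08, d_B = 57.98, d_C = 91.94 km.
Circle about each station: (x + 17.9)² + (y − 7.4)² = 72.08²; (x − 73.2)² + (y − 60.3)² = 57.98²; (x − 105.5)² + (y − 49.0)² = 91.94².
Subtracting the A equation from the B and C equations removes the quadratic terms:
182.2 x + 105.8 y = 10453.01
246.8 x + 83.2 y = 9898.64
Solving the 2×2 system: x ≈ 16.2, y ≈ 70.9 km.

(16.2, 70.9)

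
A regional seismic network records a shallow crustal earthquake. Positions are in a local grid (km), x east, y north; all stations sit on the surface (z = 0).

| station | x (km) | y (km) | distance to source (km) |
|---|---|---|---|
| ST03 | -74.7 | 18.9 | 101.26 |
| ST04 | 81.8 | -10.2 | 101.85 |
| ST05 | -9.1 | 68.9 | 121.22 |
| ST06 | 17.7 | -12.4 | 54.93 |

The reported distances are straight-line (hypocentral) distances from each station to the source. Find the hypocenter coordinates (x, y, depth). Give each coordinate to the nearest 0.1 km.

Each station gives a sphere (x−x_i)² + (y−y_i)² + z² = d_i² (stations at z=0).
Subtracting the ST03 sphere from ST04 and ST05: z² cancels, leaving linear equations in x and y:
313.0 x − 58.2 y = 738.15
131.2 x + 100.0 y = -5547.98
Solving: x ≈ -6.397, y ≈ -47.087 km (keep extra digits for the depth step; rounded: -6.4, -47.1).
Then from the ST03 sphere: z² = 101.26² − (x + 74.7)² − (y − 18.9)² with x = -6.397, y = -47.087, so z ≈ 35.128 ≈ 35.1 km.
Check against ST06 (with the unrounded solution): distance 54.94 ≈ 54.93 km. ✓

(-6.4, -47.1, 35.1)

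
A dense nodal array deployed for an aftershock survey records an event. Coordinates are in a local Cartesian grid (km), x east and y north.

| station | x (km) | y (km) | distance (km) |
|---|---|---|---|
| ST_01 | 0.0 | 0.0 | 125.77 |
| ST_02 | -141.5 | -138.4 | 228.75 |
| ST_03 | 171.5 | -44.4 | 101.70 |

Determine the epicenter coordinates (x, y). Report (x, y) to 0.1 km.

x ≈ 83.0 km, y ≈ -94.5 km

Circle about each station: x² + y² = 125.77²; (x + 141.5)² + (y + 138.4)² = 228.75²; (x − 171.5)² + (y + 44.4)² = 101.70².
Subtracting pairs of circle equations eliminates x²+y² and gives linear equations (the radical axes):
-283.0 x − 276.8 y = 2668.34
343.0 x − 88.8 y = 36858.81
Solving the 2×2 system: x ≈ 83.0, y ≈ -94.5 km.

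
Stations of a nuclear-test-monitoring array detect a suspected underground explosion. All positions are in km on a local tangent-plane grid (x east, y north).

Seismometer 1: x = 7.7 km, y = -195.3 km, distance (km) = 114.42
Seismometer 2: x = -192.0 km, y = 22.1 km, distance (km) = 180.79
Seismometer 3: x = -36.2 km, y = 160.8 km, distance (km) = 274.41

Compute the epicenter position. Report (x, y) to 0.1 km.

Circle about each station: (x − 7.7)² + (y + 195.3)² = 114.42²; (x + 192.0)² + (y − 22.1)² = 180.79²; (x + 36.2)² + (y − 160.8)² = 274.41².
Subtracting the Seismometer 1 equation from the Seismometer 2 and Seismometer 3 equations removes the quadratic terms:
-399.4 x + 434.8 y = -20442.06
-87.8 x + 712.2 y = -73243.21
Solving the 2×2 system: x ≈ -70.2, y ≈ -111.5 km.

(-70.2, -111.5)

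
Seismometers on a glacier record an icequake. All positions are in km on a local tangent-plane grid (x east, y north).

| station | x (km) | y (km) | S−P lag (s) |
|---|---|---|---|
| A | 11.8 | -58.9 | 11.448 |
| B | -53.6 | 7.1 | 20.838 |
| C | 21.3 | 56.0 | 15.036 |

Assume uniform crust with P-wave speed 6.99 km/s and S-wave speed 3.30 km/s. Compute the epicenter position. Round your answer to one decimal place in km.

x ≈ 73.3 km, y ≈ -22.3 km

Distance from S−P lag: d = Δt · v_P v_S / (v_P − v_S) = Δt · (6.99·3.30)/(6.99−3.30) ≈ 6.2512·Δt.
So d_A = 71.56, d_B = 130.26, d_C = 93.99 km.
Circle about each station: (x − 11.8)² + (y + 58.9)² = 71.56²; (x + 53.6)² + (y − 7.1)² = 130.26²; (x − 21.3)² + (y − 56.0)² = 93.99².
Subtracting pairs of circle equations eliminates x²+y² and gives linear equations (the radical axes):
-130.8 x + 132.0 y = -12531.91
19.0 x + 229.8 y = -3732.05
Solving the 2×2 system: x ≈ 73.3, y ≈ -22.3 km.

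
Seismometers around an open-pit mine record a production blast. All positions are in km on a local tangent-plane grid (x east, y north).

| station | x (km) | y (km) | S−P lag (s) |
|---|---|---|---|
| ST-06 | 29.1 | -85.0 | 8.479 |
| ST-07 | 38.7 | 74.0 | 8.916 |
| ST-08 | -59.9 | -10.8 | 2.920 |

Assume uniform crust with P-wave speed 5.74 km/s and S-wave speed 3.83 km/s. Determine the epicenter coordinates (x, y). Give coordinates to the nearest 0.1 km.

-26.8 km east, -5.0 km north

Distance from S−P lag: d = Δt · v_P v_S / (v_P − v_S) = Δt · (5.74·3.83)/(5.74−3.83) ≈ 11.5101·Δt.
So d_ST-06 = 97.59, d_ST-07 = 102.62, d_ST-08 = 33.61 km.
Circle about each station: (x − 29.1)² + (y + 85.0)² = 97.59²; (x − 38.7)² + (y − 74.0)² = 102.62²; (x + 59.9)² + (y + 10.8)² = 33.61².
Subtracting the ST-06 equation from the ST-07 and ST-08 equations removes the quadratic terms:
19.2 x + 318.0 y = -2105.18
-178.0 x + 148.4 y = 4027.02
Solving the 2×2 system: x ≈ -26.8, y ≈ -5.0 km.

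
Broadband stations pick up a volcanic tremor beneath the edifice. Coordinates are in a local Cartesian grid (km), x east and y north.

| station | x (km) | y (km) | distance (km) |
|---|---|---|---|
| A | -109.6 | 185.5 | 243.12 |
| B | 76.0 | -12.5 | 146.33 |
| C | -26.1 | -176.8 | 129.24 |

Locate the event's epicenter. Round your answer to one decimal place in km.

Circle about each station: (x + 109.6)² + (y − 185.5)² = 243.12²; (x − 76.0)² + (y + 12.5)² = 146.33²; (x + 26.1)² + (y + 176.8)² = 129.24².
Subtracting the A equation from the B and C equations removes the quadratic terms:
371.2 x − 396.0 y = -2795.29
167.0 x − 724.6 y = 27921.40
Solving the 2×2 system: x ≈ -64.5, y ≈ -53.4 km.

(-64.5, -53.4)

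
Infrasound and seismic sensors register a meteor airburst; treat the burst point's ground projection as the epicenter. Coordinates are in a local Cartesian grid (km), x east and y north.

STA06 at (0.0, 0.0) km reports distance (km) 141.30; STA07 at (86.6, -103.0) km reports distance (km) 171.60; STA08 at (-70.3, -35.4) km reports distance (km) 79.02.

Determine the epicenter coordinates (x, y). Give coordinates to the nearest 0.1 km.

(-84.7, -113.1)

Circle about each station: x² + y² = 141.30²; (x − 86.6)² + (y + 103.0)² = 171.60²; (x + 70.3)² + (y + 35.4)² = 79.02².
Subtracting pairs of circle equations eliminates x²+y² and gives linear equations (the radical axes):
173.2 x − 206.0 y = 8627.69
-140.6 x − 70.8 y = 19916.78
Solving the 2×2 system: x ≈ -84.7, y ≈ -113.1 km.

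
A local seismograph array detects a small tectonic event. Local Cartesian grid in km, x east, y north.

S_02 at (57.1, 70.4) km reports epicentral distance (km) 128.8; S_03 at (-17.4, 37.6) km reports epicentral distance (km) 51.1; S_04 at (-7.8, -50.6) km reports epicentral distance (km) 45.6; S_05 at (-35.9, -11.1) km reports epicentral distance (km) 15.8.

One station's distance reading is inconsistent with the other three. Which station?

S_04

Solve using three stations at a time. Using S_02, S_03, S_05 (subtract circle equations pairwise → linear system) gives (x, y) ≈ (-49.1, -2.5).
Distances from that point to each station vs reported:
  S_02: calculated 128.8 vs reported 128.8 → residual 0.0 km
  S_03: calculated 51.1 vs reported 51.1 → residual 0.0 km
  S_04: calculated 63.4 vs reported 45.6 → residual 17.8 km
  S_05: calculated 15.8 vs reported 15.8 → residual 0.0 km
S_02, S_03, S_05 are mutually consistent (residuals ≈ 0); S_04 is off by 17.8 km.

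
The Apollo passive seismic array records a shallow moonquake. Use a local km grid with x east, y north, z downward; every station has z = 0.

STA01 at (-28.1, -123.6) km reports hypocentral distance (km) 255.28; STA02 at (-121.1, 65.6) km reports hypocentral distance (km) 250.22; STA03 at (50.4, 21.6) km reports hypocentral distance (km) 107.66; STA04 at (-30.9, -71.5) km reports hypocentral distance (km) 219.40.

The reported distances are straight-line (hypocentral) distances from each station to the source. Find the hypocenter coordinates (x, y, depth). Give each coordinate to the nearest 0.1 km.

Each station gives a sphere (x−x_i)² + (y−y_i)² + z² = d_i² (stations at z=0).
Subtracting the STA01 sphere from STA02 and STA03: z² cancels, leaving linear equations in x and y:
-186.0 x + 378.4 y = 5459.83
157.0 x + 290.4 y = 40517.35
Solving: x ≈ 121.194, y ≈ 74.001 km (keep extra digits for the depth step; rounded: 121.2, 74.0).
Then from the STA01 sphere: z² = 255.28² − (x + 28.1)² − (y + 123.6)² with x = 121.194, y = 74.001, so z ≈ 61.911 ≈ 61.9 km.
Check against STA04 (with the unrounded solution): distance 219.40 ≈ 219.40 km. ✓

x ≈ 121.2 km, y ≈ 74.0 km, depth ≈ 61.9 km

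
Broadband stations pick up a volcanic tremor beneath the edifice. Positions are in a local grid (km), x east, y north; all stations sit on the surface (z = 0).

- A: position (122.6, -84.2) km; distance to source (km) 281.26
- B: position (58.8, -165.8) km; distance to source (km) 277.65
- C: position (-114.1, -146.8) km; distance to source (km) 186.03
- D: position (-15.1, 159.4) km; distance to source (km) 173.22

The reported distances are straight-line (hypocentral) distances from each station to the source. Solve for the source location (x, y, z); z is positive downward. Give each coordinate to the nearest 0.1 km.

(-129.5, 34.8, 37.3)

Each station gives a sphere (x−x_i)² + (y−y_i)² + z² = d_i² (stations at z=0).
Subtracting the A sphere from B and C: z² cancels, leaving linear equations in x and y:
-127.6 x − 163.2 y = 10844.35
-473.4 x − 125.2 y = 56948.68
Solving: x ≈ -129.502, y ≈ 34.805 km (keep extra digits for the depth step; rounded: -129.5, 34.8).
Then from the A sphere: z² = 281.26² − (x − 122.6)² − (y + 84.2)² with x = -129.502, y = 34.805, so z ≈ 37.277 ≈ 37.3 km.
Check against D (with the unrounded solution): distance 173.21 ≈ 173.22 km. ✓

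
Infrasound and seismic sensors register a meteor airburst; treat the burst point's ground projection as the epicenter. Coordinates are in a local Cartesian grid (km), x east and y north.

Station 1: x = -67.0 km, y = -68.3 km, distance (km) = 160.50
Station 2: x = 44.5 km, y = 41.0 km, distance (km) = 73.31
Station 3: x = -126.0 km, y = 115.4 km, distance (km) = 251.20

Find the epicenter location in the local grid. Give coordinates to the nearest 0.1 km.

Circle about each station: (x + 67.0)² + (y + 68.3)² = 160.50²; (x − 44.5)² + (y − 41.0)² = 73.31²; (x + 126.0)² + (y − 115.4)² = 251.20².
Subtracting the Station 1 equation from the Station 2 and Station 3 equations removes the quadratic terms:
223.0 x + 218.6 y = 14893.25
-118.0 x + 367.4 y = -17301.92
Solving the 2×2 system: x ≈ 85.9, y ≈ -19.5 km.
Check against Station 1 (with the unrounded x, y): √((x + 67.0)²+(y + 68.3)²) = 160.50 ≈ 160.50 km. ✓

85.9 km east, -19.5 km north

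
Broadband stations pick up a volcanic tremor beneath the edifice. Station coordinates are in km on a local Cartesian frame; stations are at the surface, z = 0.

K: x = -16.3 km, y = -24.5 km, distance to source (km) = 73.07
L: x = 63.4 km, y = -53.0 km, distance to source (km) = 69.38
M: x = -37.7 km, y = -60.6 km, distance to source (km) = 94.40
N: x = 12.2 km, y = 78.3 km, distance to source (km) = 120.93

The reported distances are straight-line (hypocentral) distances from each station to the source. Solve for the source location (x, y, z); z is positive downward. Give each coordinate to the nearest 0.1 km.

(30.9, -27.4, 55.7)

Each station gives a sphere (x−x_i)² + (y−y_i)² + z² = d_i² (stations at z=0).
Subtracting the K sphere from L and M: z² cancels, leaving linear equations in x and y:
159.4 x − 57.0 y = 6488.26
-42.8 x − 72.2 y = 655.57
Solving: x ≈ 30.906, y ≈ -27.401 km (keep extra digits for the depth step; rounded: 30.9, -27.4).
Then from the K sphere: z² = 73.07² − (x + 16.3)² − (y + 24.5)² with x = 30.906, y = -27.401, so z ≈ 55.699 ≈ 55.7 km.
Check against N (with the unrounded solution): distance 120.93 ≈ 120.93 km. ✓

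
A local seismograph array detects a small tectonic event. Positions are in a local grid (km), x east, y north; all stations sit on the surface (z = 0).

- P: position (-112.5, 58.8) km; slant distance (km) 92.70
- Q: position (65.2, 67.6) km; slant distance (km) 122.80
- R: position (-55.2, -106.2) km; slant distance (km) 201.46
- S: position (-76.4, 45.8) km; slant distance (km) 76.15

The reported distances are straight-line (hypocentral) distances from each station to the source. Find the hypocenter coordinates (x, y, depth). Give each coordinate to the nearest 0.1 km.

(-43.1, 87.4, 54.4)

Each station gives a sphere (x−x_i)² + (y−y_i)² + z² = d_i² (stations at z=0).
Subtracting the P sphere from Q and R: z² cancels, leaving linear equations in x and y:
355.4 x + 17.6 y = -13779.44
114.6 x − 330.0 y = -33781.05
Solving: x ≈ -43.100, y ≈ 87.399 km (keep extra digits for the depth step; rounded: -43.1, 87.4).
Then from the P sphere: z² = 92.70² − (x + 112.5)² − (y − 58.8)² with x = -43.100, y = 87.399, so z ≈ 54.397 ≈ 54.4 km.
Check against S (with the unrounded solution): distance 76.15 ≈ 76.15 km. ✓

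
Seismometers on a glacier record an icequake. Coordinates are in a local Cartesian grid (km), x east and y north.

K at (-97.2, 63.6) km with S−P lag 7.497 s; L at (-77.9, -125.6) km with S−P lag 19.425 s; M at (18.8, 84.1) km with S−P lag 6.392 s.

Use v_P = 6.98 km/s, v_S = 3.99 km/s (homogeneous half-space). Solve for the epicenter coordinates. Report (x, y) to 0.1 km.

x ≈ -29.0 km, y ≈ 48.6 km

Distance from S−P lag: d = Δt · v_P v_S / (v_P − v_S) = Δt · (6.98·3.99)/(6.98−3.99) ≈ 9.3144·Δt.
So d_K = 69.83, d_L = 180.93, d_M = 59.54 km.
Circle about each station: (x + 97.2)² + (y − 63.6)² = 69.83²; (x + 77.9)² + (y + 125.6)² = 180.93²; (x − 18.8)² + (y − 84.1)² = 59.54².
Subtracting the K equation from the L and M equations removes the quadratic terms:
38.6 x − 378.4 y = -19508.47
232.0 x + 41.0 y = -4735.33
Solving the 2×2 system: x ≈ -29.0, y ≈ 48.6 km.
Check against K (with the unrounded x, y): √((x + 97.2)²+(y − 63.6)²) = 69.83 ≈ 69.83 km. ✓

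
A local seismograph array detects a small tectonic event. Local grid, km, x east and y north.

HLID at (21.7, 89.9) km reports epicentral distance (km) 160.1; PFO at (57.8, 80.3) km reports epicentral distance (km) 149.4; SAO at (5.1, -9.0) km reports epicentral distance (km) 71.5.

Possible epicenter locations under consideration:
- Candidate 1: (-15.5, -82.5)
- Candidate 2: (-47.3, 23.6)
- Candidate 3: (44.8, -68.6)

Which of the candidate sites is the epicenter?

Candidate 3

For each candidate, compare |candidate − station| to the reported distance:
Candidate 1: residuals HLID 16.3, PFO 29.1, SAO 4.8 → max 29.1 km
Candidate 2: residuals HLID 64.4, PFO 30.0, SAO 9.8 → max 64.4 km
Candidate 3: residuals HLID 0.1, PFO 0.1, SAO 0.1 → max 0.1 km
Only Candidate 3 has all residuals ≈ 0.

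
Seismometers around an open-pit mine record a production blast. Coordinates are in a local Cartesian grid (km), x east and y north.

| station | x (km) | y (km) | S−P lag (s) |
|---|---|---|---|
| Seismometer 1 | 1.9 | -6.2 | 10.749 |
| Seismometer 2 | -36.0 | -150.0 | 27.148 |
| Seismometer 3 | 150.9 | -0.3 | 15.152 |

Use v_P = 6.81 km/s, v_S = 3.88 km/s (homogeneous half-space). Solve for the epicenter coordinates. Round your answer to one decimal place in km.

Distance from S−P lag: d = Δt · v_P v_S / (v_P − v_S) = Δt · (6.81·3.88)/(6.81−3.88) ≈ 9.0180·Δt.
So d_Seismometer 1 = 96.93, d_Seismometer 2 = 244.82, d_Seismometer 3 = 136.64 km.
Circle about each station: (x − 1.9)² + (y + 6.2)² = 96.93²; (x + 36.0)² + (y + 150.0)² = 244.82²; (x − 150.9)² + (y + 0.3)² = 136.64².
Subtracting the Seismometer 1 equation from the Seismometer 2 and Seismometer 3 equations removes the quadratic terms:
-75.8 x − 287.6 y = -26787.46
298.0 x + 11.8 y = 13453.79
Solving the 2×2 system: x ≈ 41.9, y ≈ 82.1 km.
Check against Seismometer 1 (with the unrounded x, y): √((x − 1.9)²+(y + 6.2)²) = 96.94 ≈ 96.93 km. ✓

x ≈ 41.9 km, y ≈ 82.1 km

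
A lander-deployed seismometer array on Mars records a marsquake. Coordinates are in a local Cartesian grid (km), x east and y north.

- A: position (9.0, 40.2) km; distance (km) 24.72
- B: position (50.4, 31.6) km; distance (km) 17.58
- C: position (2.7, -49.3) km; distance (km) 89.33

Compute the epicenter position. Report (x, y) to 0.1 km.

(33.1, 34.7)

Circle about each station: (x − 9.0)² + (y − 40.2)² = 24.72²; (x − 50.4)² + (y − 31.6)² = 17.58²; (x − 2.7)² + (y + 49.3)² = 89.33².
Subtracting the A equation from the B and C equations removes the quadratic terms:
82.8 x − 17.2 y = 2143.70
-12.6 x − 179.0 y = -6628.03
Solving the 2×2 system: x ≈ 33.1, y ≈ 34.7 km.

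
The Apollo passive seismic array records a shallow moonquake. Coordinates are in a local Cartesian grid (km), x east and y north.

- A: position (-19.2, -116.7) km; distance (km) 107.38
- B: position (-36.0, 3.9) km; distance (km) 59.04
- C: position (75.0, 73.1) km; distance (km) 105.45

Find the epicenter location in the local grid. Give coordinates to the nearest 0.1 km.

(19.4, -16.5)

Circle about each station: (x + 19.2)² + (y + 116.7)² = 107.38²; (x + 36.0)² + (y − 3.9)² = 59.04²; (x − 75.0)² + (y − 73.1)² = 105.45².
Subtracting pairs of circle equations eliminates x²+y² and gives linear equations (the radical axes):
-33.6 x + 241.2 y = -4631.58
188.4 x + 379.6 y = -2608.16
Solving the 2×2 system: x ≈ 19.4, y ≈ -16.5 km.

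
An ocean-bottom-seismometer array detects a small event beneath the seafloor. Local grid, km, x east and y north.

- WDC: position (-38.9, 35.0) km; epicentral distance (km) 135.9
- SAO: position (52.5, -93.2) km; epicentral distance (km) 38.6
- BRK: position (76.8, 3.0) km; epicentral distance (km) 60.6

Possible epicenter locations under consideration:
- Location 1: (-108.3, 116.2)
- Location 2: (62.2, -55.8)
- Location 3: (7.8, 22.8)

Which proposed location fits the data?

For each candidate, compare |candidate − station| to the reported distance:
Location 1: residuals WDC 29.1, SAO 225.4, BRK 156.4 → max 225.4 km
Location 2: residuals WDC 0.0, SAO 0.0, BRK 0.0 → max 0.0 km
Location 3: residuals WDC 87.6, SAO 85.7, BRK 11.2 → max 87.6 km
Only Location 2 has all residuals ≈ 0.

Location 2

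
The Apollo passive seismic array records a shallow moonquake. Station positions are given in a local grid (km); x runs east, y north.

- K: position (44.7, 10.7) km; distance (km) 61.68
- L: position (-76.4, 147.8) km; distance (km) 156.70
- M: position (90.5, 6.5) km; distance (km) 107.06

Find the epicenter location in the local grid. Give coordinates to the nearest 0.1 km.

Circle about each station: (x − 44.7)² + (y − 10.7)² = 61.68²; (x + 76.4)² + (y − 147.8)² = 156.70²; (x − 90.5)² + (y − 6.5)² = 107.06².
Subtracting the K equation from the L and M equations removes the quadratic terms:
-242.2 x + 274.2 y = 4818.75
91.6 x − 8.4 y = -1537.50
Solving the 2×2 system: x ≈ -16.5, y ≈ 3.0 km.
Check against K (with the unrounded x, y): √((x − 44.7)²+(y − 10.7)²) = 61.69 ≈ 61.68 km. ✓

x ≈ -16.5 km, y ≈ 3.0 km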